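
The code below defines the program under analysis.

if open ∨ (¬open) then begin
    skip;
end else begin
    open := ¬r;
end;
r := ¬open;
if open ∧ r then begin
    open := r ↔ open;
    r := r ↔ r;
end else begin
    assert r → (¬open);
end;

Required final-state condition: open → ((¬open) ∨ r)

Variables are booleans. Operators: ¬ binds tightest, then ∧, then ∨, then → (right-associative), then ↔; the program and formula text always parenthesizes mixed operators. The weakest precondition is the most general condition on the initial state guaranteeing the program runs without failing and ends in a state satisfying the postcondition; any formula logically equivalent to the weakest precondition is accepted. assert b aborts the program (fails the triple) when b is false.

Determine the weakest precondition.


Working backward. After the program, open → ((¬open) ∨ r) must hold.
Then branch requires true; else branch requires (r → (¬open)) ∧ (open → ((¬open) ∨ r)).
Before the if: (¬(open ∧ r)) → ((r → (¬open)) ∧ (open → ((¬open) ∨ r)))
Before r := ¬open: open → (¬open)
Then branch requires open → (¬open); else branch requires (¬r) → r.
Before the if: open → (¬open)
Answer: WP = open → (¬open)


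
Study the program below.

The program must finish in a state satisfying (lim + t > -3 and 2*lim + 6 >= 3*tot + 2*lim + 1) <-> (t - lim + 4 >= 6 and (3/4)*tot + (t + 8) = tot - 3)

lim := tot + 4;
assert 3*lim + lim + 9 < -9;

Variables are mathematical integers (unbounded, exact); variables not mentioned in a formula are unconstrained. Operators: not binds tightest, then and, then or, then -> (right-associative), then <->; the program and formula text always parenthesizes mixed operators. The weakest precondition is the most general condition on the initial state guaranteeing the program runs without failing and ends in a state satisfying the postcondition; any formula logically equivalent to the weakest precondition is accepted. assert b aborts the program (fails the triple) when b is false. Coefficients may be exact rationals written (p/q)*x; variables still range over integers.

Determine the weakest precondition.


Working backward. After the program, the postcondition (lim + t > -3 and 2*lim + 6 >= 3*tot + 2*lim + 1) <-> (t - lim + 4 >= 6 and (3/4)*tot + (t + 8) = tot - 3) must hold; in canonical form it is (lim + t > -3 and 3*tot <= 5) <-> (t >= lim + 2 and t = (1/4)*tot - 11).
Before assert 3*lim + lim + 9 < -9: 4*lim < -18 and ((lim + t > -3 and 3*tot <= 5) <-> (t >= lim + 2 and t = (1/4)*tot - 11))
Before lim := tot + 4: 4*tot < -34 and ((t + tot > -7 and 3*tot <= 5) <-> (t >= tot + 6 and t = (1/4)*tot - 11))
Answer: WP = 4*tot < -34 and ((t + tot > -7 and 3*tot <= 5) <-> (t >= tot + 6 and t = (1/4)*tot - 11))


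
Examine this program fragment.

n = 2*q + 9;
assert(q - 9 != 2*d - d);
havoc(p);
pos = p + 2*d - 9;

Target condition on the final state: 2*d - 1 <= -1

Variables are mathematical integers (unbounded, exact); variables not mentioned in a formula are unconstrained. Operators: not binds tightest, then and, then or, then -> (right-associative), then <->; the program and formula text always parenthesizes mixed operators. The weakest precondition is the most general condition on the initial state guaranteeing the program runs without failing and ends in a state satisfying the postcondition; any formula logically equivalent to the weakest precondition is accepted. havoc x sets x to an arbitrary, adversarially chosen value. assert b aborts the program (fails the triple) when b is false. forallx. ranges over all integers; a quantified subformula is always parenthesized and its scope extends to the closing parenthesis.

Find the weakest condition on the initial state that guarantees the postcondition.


Working backward. After the program, the postcondition 2*d - 1 <= -1 must hold; in canonical form it is 2*d <= 0.
Before pos := p + 2*d - 9: 2*d <= 0
Before havoc p: 2*d <= 0
Before assert q - 9 != 2*d - d: q != d + 9 and 2*d <= 0
Before n := 2*q + 9: q != d + 9 and 2*d <= 0
Answer: WP = q != d + 9 and 2*d <= 0


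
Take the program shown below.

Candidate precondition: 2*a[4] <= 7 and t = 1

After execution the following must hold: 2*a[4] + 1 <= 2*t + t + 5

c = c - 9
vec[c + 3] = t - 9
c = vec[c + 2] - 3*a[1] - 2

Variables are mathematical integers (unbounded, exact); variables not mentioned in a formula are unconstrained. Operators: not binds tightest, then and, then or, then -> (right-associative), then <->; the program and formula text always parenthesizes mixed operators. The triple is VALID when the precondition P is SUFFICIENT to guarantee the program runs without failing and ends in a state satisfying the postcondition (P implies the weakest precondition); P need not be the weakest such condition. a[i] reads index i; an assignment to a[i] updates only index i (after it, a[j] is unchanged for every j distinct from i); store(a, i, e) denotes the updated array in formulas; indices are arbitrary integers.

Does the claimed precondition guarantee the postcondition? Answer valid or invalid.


Working backward. After the program, the postcondition 2*a[4] + 1 <= 2*t + t + 5 must hold; in canonical form it is 2*a[4] <= 3*t + 4.
Before c := vec[c + 2] - 3*a[1] - 2: 2*a[4] <= 3*t + 4
Before vec[c + 3] := t - 9: 2*a[4] <= 3*t + 4
Before c := c - 9: 2*a[4] <= 3*t + 4
The weakest precondition is 2*a[4] <= 3*t + 4.
Check whether 2*a[4] <= 7 and t = 1 implies it.
Every state satisfying the precondition satisfies the weakest precondition: the implication holds.
Answer: valid


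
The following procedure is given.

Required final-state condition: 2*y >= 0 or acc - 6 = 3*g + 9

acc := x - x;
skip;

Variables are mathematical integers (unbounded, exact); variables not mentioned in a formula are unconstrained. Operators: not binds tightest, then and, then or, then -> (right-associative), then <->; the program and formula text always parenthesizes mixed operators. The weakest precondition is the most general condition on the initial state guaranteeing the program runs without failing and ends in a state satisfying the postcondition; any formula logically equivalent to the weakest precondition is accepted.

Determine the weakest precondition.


Working backward. After the program, the postcondition 2*y >= 0 or acc - 6 = 3*g + 9 must hold; in canonical form it is 2*y >= 0 or acc = 3*g + 15.
Before skip: 2*y >= 0 or acc = 3*g + 15
Before acc := x - x: 2*y >= 0 or 3*g = -15
Answer: WP = 2*y >= 0 or 3*g = -15


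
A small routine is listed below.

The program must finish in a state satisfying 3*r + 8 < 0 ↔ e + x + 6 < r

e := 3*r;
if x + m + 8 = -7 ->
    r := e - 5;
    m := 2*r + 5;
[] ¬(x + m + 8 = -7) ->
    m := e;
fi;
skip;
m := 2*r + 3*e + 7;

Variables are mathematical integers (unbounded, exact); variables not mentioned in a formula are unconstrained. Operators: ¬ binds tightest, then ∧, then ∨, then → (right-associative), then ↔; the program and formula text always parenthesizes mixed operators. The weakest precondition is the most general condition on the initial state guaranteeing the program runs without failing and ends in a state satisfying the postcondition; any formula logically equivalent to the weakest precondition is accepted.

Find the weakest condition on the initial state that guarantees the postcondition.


Working backward. After the program, the postcondition 3*r + 8 < 0 ↔ e + x + 6 < r must hold; in canonical form it is 3*r < -8 ↔ e + x < r - 6.
Before m := 2*r + 3*e + 7: 3*r < -8 ↔ e + x < r - 6
Before skip: 3*r < -8 ↔ e + x < r - 6
Then branch requires 3*e < 7 ↔ x < -11; else branch requires 3*r < -8 ↔ e + x < r - 6.
Before the if: (m + x = -15 → (3*e < 7 ↔ x < -11)) ∧ ((¬(m + x = -15)) → (3*r < -8 ↔ e + x < r - 6))
Before e := 3*r: (m + x = -15 → (9*r < 7 ↔ x < -11)) ∧ ((¬(m + x = -15)) → (3*r < -8 ↔ 2*r + x < -6))
Answer: WP = (m + x = -15 → (9*r < 7 ↔ x < -11)) ∧ ((¬(m + x = -15)) → (3*r < -8 ↔ 2*r + x < -6))


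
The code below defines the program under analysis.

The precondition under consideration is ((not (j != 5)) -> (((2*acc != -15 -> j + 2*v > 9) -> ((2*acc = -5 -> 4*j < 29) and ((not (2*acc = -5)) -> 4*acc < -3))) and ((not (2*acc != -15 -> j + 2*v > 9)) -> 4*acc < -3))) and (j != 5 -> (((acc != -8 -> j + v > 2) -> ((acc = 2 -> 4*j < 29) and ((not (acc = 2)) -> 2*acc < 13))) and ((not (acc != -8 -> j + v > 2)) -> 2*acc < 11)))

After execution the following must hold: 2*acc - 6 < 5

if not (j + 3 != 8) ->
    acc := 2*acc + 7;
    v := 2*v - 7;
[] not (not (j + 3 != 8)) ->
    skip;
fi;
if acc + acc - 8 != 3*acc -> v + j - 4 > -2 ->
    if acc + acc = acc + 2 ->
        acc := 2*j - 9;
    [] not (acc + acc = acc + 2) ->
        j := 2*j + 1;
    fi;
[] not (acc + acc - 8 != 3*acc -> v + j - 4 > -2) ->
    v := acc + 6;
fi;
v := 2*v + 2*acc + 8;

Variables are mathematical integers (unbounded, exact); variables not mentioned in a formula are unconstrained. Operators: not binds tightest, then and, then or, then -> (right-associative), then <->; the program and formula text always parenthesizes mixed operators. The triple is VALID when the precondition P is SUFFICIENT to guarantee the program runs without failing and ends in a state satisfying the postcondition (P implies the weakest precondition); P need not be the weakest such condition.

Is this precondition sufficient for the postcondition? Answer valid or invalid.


Working backward. After the program, the postcondition 2*acc - 6 < 5 must hold; in canonical form it is 2*acc < 11.
Before v := 2*v + 2*acc + 8: 2*acc < 11
Then branch requires (acc = 2 -> 4*j < 29) and ((not (acc = 2)) -> 2*acc < 11); else branch requires 2*acc < 11.
Before the if: ((acc != -8 -> j + v > 2) -> ((acc = 2 -> 4*j < 29) and ((not (acc = 2)) -> 2*acc < 11))) and ((not (acc != -8 -> j + v > 2)) -> 2*acc < 11)
Then branch requires ((2*acc != -15 -> j + 2*v > 9) -> ((2*acc = -5 -> 4*j < 29) and ((not (2*acc = -5)) -> 4*acc < -3))) and ((not (2*acc != -15 -> j + 2*v > 9)) -> 4*acc < -3); else branch requires ((acc != -8 -> j + v > 2) -> ((acc = 2 -> 4*j < 29) and ((not (acc = 2)) -> 2*acc < 11))) and ((not (acc != -8 -> j + v > 2)) -> 2*acc < 11).
Before the if: ((not (j != 5)) -> (((2*acc != -15 -> j + 2*v > 9) -> ((2*acc = -5 -> 4*j < 29) and ((not (2*acc = -5)) -> 4*acc < -3))) and ((not (2*acc != -15 -> j + 2*v > 9)) -> 4*acc < -3))) and (j != 5 -> (((acc != -8 -> j + v > 2) -> ((acc = 2 -> 4*j < 29) and ((not (acc = 2)) -> 2*acc < 11))) and ((not (acc != -8 -> j + v > 2)) -> 2*acc < 11)))
The weakest precondition is ((not (j != 5)) -> (((2*acc != -15 -> j + 2*v > 9) -> ((2*acc = -5 -> 4*j < 29) and ((not (2*acc = -5)) -> 4*acc < -3))) and ((not (2*acc != -15 -> j + 2*v > 9)) -> 4*acc < -3))) and (j != 5 -> (((acc != -8 -> j + v > 2) -> ((acc = 2 -> 4*j < 29) and ((not (acc = 2)) -> 2*acc < 11))) and ((not (acc != -8 -> j + v > 2)) -> 2*acc < 11))).
Check whether ((not (j != 5)) -> (((2*acc != -15 -> j + 2*v > 9) -> ((2*acc = -5 -> 4*j < 29) and ((not (2*acc = -5)) -> 4*acc < -3))) and ((not (2*acc != -15 -> j + 2*v > 9)) -> 4*acc < -3))) and (j != 5 -> (((acc != -8 -> j + v > 2) -> ((acc = 2 -> 4*j < 29) and ((not (acc = 2)) -> 2*acc < 13))) and ((not (acc != -8 -> j + v > 2)) -> 2*acc < 11))) implies it.
Countermodel: at the initial state acc = 6, j = 0, v = 3, the precondition holds but the weakest precondition fails.
Answer: invalid


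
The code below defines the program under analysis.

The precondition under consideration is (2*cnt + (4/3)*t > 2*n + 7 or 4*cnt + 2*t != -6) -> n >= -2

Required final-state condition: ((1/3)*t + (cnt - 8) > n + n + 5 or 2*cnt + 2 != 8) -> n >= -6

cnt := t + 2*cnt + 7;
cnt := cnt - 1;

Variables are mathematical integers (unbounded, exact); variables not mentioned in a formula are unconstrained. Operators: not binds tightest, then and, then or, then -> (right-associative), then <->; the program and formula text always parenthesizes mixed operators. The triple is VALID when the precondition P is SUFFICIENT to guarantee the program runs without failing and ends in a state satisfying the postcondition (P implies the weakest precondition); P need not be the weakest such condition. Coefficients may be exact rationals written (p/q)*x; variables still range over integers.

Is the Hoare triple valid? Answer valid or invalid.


Working backward. After the program, the postcondition ((1/3)*t + (cnt - 8) > n + n + 5 or 2*cnt + 2 != 8) -> n >= -6 must hold; in canonical form it is (cnt + (1/3)*t > 2*n + 13 or 2*cnt != 6) -> n >= -6.
Before cnt := cnt - 1: (cnt + (1/3)*t > 2*n + 14 or 2*cnt != 8) -> n >= -6
Before cnt := t + 2*cnt + 7: (2*cnt + (4/3)*t > 2*n + 7 or 4*cnt + 2*t != -6) -> n >= -6
The weakest precondition is (2*cnt + (4/3)*t > 2*n + 7 or 4*cnt + 2*t != -6) -> n >= -6.
Check whether (2*cnt + (4/3)*t > 2*n + 7 or 4*cnt + 2*t != -6) -> n >= -2 implies it.
Every state satisfying the precondition satisfies the weakest precondition: the implication holds.
Answer: valid


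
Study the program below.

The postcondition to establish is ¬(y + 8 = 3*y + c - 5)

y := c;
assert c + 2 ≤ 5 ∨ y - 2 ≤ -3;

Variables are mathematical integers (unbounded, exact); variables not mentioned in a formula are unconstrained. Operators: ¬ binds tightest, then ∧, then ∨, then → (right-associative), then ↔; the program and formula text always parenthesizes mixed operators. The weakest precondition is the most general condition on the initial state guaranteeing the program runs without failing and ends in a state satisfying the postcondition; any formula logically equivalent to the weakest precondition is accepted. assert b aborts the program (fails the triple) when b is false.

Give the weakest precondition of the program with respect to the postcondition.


Working backward. After the program, the postcondition ¬(y + 8 = 3*y + c - 5) must hold; in canonical form it is ¬(c + 2*y = 13).
Before assert c + 2 ≤ 5 ∨ y - 2 ≤ -3: (c ≤ 3 ∨ y ≤ -1) ∧ (¬(c + 2*y = 13))
Before y := c: (c ≤ 3 ∨ c ≤ -1) ∧ (¬(3*c = 13))
Answer: WP = (c ≤ 3 ∨ c ≤ -1) ∧ (¬(3*c = 13))


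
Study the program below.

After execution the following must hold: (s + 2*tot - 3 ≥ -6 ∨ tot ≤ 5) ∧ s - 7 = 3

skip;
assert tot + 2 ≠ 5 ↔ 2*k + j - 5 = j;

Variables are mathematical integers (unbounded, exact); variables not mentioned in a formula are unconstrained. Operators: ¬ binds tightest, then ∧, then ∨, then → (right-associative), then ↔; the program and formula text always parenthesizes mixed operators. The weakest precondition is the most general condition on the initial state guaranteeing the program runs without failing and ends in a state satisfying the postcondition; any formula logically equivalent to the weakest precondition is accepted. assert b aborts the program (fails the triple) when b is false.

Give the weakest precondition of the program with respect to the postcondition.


Working backward. After the program, the postcondition (s + 2*tot - 3 ≥ -6 ∨ tot ≤ 5) ∧ s - 7 = 3 must hold; in canonical form it is (s + 2*tot ≥ -3 ∨ tot ≤ 5) ∧ s = 10.
Before assert tot + 2 ≠ 5 ↔ 2*k + j - 5 = j: (tot ≠ 3 ↔ 2*k = 5) ∧ (s + 2*tot ≥ -3 ∨ tot ≤ 5) ∧ s = 10
Before skip: (tot ≠ 3 ↔ 2*k = 5) ∧ (s + 2*tot ≥ -3 ∨ tot ≤ 5) ∧ s = 10
Answer: WP = (tot ≠ 3 ↔ 2*k = 5) ∧ (s + 2*tot ≥ -3 ∨ tot ≤ 5) ∧ s = 10


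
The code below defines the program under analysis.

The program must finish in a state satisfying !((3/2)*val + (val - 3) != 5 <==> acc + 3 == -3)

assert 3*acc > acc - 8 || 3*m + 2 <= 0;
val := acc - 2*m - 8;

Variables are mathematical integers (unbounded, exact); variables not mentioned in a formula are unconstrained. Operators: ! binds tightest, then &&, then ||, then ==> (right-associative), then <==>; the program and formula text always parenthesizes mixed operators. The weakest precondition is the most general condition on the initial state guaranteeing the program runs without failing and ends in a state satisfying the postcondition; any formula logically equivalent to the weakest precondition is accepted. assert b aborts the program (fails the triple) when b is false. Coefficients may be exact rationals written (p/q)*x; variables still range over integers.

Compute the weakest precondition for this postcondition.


Working backward. After the program, the postcondition !((3/2)*val + (val - 3) != 5 <==> acc + 3 == -3) must hold; in canonical form it is !((5/2)*val != 8 <==> acc == -6).
Before val := acc - 2*m - 8: !((5/2)*acc != 5*m + 28 <==> acc == -6)
Before assert 3*acc > acc - 8 || 3*m + 2 <= 0: (2*acc > -8 || 3*m <= -2) && (!((5/2)*acc != 5*m + 28 <==> acc == -6))
Answer: WP = (2*acc > -8 || 3*m <= -2) && (!((5/2)*acc != 5*m + 28 <==> acc == -6))


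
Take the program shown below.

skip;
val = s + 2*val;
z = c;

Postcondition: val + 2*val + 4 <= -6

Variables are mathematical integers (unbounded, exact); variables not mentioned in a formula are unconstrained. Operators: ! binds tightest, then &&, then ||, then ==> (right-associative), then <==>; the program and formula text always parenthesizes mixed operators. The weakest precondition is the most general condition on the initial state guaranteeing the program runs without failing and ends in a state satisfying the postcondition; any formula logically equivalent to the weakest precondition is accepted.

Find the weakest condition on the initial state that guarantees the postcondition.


Working backward. After the program, the postcondition val + 2*val + 4 <= -6 must hold; in canonical form it is 3*val <= -10.
Before z := c: 3*val <= -10
Before val := s + 2*val: 3*s + 6*val <= -10
Before skip: 3*s + 6*val <= -10
Answer: WP = 3*s + 6*val <= -10


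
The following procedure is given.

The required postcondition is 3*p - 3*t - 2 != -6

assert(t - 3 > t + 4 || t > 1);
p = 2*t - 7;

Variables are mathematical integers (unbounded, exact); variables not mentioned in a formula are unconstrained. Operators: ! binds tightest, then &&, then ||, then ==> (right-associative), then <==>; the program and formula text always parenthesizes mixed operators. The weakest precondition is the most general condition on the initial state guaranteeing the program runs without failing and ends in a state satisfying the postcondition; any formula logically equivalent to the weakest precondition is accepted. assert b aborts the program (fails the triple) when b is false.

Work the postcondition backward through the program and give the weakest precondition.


Working backward. After the program, the postcondition 3*p - 3*t - 2 != -6 must hold; in canonical form it is 3*p != 3*t - 4.
Before p := 2*t - 7: 3*t != 17
Before assert t - 3 > t + 4 || t > 1: t > 1 && 3*t != 17
Answer: WP = t > 1 && 3*t != 17


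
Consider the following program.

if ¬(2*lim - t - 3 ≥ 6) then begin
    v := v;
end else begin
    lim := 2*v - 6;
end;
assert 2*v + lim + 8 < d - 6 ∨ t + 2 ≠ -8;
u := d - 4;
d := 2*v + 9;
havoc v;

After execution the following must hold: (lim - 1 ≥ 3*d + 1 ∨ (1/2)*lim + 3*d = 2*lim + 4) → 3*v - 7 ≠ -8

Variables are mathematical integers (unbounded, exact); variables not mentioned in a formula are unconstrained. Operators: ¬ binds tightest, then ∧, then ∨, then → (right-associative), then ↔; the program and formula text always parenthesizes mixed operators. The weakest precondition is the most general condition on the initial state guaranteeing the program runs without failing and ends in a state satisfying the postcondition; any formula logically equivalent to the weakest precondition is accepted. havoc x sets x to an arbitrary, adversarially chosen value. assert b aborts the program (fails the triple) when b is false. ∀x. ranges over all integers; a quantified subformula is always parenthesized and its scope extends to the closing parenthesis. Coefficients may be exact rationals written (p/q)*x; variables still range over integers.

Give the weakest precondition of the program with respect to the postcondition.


Working backward. After the program, the postcondition (lim - 1 ≥ 3*d + 1 ∨ (1/2)*lim + 3*d = 2*lim + 4) → 3*v - 7 ≠ -8 must hold; in canonical form it is (lim ≥ 3*d + 2 ∨ 3*d = (3/2)*lim + 4) → 3*v ≠ -1.
Before havoc v: ∀v_1. ((lim ≥ 3*d + 2 ∨ 3*d = (3/2)*lim + 4) → 3*v_1 ≠ -1)
Before d := 2*v + 9: ∀v_1. ((lim ≥ 6*v + 29 ∨ 6*v = (3/2)*lim - 23) → 3*v_1 ≠ -1)
Before u := d - 4: ∀v_1. ((lim ≥ 6*v + 29 ∨ 6*v = (3/2)*lim - 23) → 3*v_1 ≠ -1)
Before assert 2*v + lim + 8 < d - 6 ∨ t + 2 ≠ -8: (lim + 2*v < d - 14 ∨ t ≠ -10) ∧ (∀v_1. ((lim ≥ 6*v + 29 ∨ 6*v = (3/2)*lim - 23) → 3*v_1 ≠ -1))
Then branch requires (lim + 2*v < d - 14 ∨ t ≠ -10) ∧ (∀v_1. ((lim ≥ 6*v + 29 ∨ 6*v = (3/2)*lim - 23) → 3*v_1 ≠ -1)); else branch requires (4*v < d - 8 ∨ t ≠ -10) ∧ (∀v_1. ((4*v ≤ -35 ∨ 3*v = -32) → 3*v_1 ≠ -1)).
Before the if: ((¬(2*lim ≥ t + 9)) → ((lim + 2*v < d - 14 ∨ t ≠ -10) ∧ (∀v_1. ((lim ≥ 6*v + 29 ∨ 6*v = (3/2)*lim - 23) → 3*v_1 ≠ -1)))) ∧ (2*lim ≥ t + 9 → ((4*v < d - 8 ∨ t ≠ -10) ∧ (∀v_1. ((4*v ≤ -35 ∨ 3*v = -32) → 3*v_1 ≠ -1))))
Answer: WP = ((¬(2*lim ≥ t + 9)) → ((lim + 2*v < d - 14 ∨ t ≠ -10) ∧ (∀v_1. ((lim ≥ 6*v + 29 ∨ 6*v = (3/2)*lim - 23) → 3*v_1 ≠ -1)))) ∧ (2*lim ≥ t + 9 → ((4*v < d - 8 ∨ t ≠ -10) ∧ (∀v_1. ((4*v ≤ -35 ∨ 3*v = -32) → 3*v_1 ≠ -1))))


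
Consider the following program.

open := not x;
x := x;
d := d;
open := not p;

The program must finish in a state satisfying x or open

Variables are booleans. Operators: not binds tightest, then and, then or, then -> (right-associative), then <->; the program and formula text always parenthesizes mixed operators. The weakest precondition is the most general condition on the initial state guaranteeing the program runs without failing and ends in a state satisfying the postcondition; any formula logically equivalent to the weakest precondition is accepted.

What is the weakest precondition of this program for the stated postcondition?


Working backward. After the program, x or open must hold.
Before open := not p: x or (not p)
Before d := d: x or (not p)
Before x := x: x or (not p)
Before open := not x: x or (not p)
Answer: WP = x or (not p)


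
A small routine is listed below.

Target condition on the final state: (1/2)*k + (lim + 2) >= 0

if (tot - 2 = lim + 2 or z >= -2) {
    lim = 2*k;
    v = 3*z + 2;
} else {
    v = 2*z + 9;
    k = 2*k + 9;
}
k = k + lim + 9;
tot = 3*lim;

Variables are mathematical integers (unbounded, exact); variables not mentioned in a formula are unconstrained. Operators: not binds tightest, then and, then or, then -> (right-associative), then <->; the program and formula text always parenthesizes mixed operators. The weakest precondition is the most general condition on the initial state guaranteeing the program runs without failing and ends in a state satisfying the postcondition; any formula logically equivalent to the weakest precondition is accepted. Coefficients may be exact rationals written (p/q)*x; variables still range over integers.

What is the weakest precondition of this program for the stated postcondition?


Working backward. After the program, the postcondition (1/2)*k + (lim + 2) >= 0 must hold; in canonical form it is (1/2)*k + lim >= -2.
Before tot := 3*lim: (1/2)*k + lim >= -2
Before k := k + lim + 9: (1/2)*k + (3/2)*lim >= -13/2
Then branch requires (7/2)*k >= -13/2; else branch requires k + (3/2)*lim >= -11.
Before the if: ((tot = lim + 4 or z >= -2) -> (7/2)*k >= -13/2) and ((not (tot = lim + 4 or z >= -2)) -> k + (3/2)*lim >= -11)
Answer: WP = ((tot = lim + 4 or z >= -2) -> (7/2)*k >= -13/2) and ((not (tot = lim + 4 or z >= -2)) -> k + (3/2)*lim >= -11)


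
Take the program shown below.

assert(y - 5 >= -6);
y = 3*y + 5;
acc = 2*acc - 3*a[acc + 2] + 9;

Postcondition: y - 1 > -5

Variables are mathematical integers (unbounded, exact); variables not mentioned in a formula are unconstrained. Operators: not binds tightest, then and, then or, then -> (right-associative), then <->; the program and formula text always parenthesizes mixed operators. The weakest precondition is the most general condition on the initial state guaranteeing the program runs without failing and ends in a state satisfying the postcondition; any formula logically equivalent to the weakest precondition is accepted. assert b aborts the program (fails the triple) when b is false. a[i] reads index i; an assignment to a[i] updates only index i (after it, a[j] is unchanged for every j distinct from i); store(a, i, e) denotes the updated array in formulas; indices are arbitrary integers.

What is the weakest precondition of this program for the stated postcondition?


Working backward. After the program, the postcondition y - 1 > -5 must hold; in canonical form it is y > -4.
Before acc := 2*acc - 3*a[acc + 2] + 9: y > -4
Before y := 3*y + 5: 3*y > -9
Before assert y - 5 >= -6: y >= -1 and 3*y > -9
Answer: WP = y >= -1 and 3*y > -9


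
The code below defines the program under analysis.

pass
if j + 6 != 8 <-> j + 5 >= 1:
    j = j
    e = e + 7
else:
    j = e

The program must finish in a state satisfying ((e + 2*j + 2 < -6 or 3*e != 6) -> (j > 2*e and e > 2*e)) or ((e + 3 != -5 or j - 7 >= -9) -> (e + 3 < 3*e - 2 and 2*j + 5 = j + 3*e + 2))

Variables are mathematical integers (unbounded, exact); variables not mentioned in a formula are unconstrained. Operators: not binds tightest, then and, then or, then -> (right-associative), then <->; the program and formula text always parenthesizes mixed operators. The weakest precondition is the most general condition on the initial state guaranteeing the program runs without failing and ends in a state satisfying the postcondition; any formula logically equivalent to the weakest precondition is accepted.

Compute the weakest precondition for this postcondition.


Working backward. After the program, the postcondition ((e + 2*j + 2 < -6 or 3*e != 6) -> (j > 2*e and e > 2*e)) or ((e + 3 != -5 or j - 7 >= -9) -> (e + 3 < 3*e - 2 and 2*j + 5 = j + 3*e + 2)) must hold; in canonical form it is ((e + 2*j < -8 or 3*e != 6) -> (j > 2*e and e < 0)) or ((e != -8 or j >= -2) -> (2*e > 5 and j = 3*e - 3)).
Then branch requires ((e + 2*j < -15 or 3*e != -15) -> (j > 2*e + 14 and e < -7)) or ((e != -15 or j >= -2) -> (2*e > -9 and j = 3*e + 18)); else branch requires ((3*e < -8 or 3*e != 6) -> e < 0) or ((e != -8 or e >= -2) -> (2*e > 5 and 2*e = 3)).
Before the if: ((j != 2 <-> j >= -4) -> (((e + 2*j < -15 or 3*e != -15) -> (j > 2*e + 14 and e < -7)) or ((e != -15 or j >= -2) -> (2*e > -9 and j = 3*e + 18)))) and ((not (j != 2 <-> j >= -4)) -> (((3*e < -8 or 3*e != 6) -> e < 0) or ((e != -8 or e >= -2) -> (2*e > 5 and 2*e = 3))))
Before skip: ((j != 2 <-> j >= -4) -> (((e + 2*j < -15 or 3*e != -15) -> (j > 2*e + 14 and e < -7)) or ((e != -15 or j >= -2) -> (2*e > -9 and j = 3*e + 18)))) and ((not (j != 2 <-> j >= -4)) -> (((3*e < -8 or 3*e != 6) -> e < 0) or ((e != -8 or e >= -2) -> (2*e > 5 and 2*e = 3))))
Answer: WP = ((j != 2 <-> j >= -4) -> (((e + 2*j < -15 or 3*e != -15) -> (j > 2*e + 14 and e < -7)) or ((e != -15 or j >= -2) -> (2*e > -9 and j = 3*e + 18)))) and ((not (j != 2 <-> j >= -4)) -> (((3*e < -8 or 3*e != 6) -> e < 0) or ((e != -8 or e >= -2) -> (2*e > 5 and 2*e = 3))))


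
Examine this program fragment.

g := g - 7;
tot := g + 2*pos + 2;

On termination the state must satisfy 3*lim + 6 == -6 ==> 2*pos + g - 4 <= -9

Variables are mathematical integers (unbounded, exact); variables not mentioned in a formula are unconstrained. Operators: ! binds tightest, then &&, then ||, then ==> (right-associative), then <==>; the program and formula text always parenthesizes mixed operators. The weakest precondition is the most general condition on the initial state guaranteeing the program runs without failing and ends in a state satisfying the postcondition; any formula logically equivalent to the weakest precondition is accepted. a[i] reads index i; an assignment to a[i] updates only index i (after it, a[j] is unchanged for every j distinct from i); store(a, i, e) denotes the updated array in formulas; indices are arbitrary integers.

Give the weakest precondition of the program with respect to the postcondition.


Working backward. After the program, the postcondition 3*lim + 6 == -6 ==> 2*pos + g - 4 <= -9 must hold; in canonical form it is 3*lim == -12 ==> g + 2*pos <= -5.
Before tot := g + 2*pos + 2: 3*lim == -12 ==> g + 2*pos <= -5
Before g := g - 7: 3*lim == -12 ==> g + 2*pos <= 2
Answer: WP = 3*lim == -12 ==> g + 2*pos <= 2


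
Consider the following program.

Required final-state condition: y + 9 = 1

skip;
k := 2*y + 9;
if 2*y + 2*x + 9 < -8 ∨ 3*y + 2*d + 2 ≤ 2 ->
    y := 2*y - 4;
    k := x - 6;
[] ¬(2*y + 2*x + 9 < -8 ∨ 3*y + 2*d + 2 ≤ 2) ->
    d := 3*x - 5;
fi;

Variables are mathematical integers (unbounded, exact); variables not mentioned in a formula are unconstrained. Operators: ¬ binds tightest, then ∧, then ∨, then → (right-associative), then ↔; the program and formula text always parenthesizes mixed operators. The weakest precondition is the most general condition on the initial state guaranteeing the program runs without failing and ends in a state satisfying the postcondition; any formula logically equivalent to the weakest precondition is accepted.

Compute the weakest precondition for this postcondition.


Working backward. After the program, the postcondition y + 9 = 1 must hold; in canonical form it is y = -8.
Then branch requires 2*y = -4; else branch requires y = -8.
Before the if: ((2*x + 2*y < -17 ∨ 2*d + 3*y ≤ 0) → 2*y = -4) ∧ ((¬(2*x + 2*y < -17 ∨ 2*d + 3*y ≤ 0)) → y = -8)
Before k := 2*y + 9: ((2*x + 2*y < -17 ∨ 2*d + 3*y ≤ 0) → 2*y = -4) ∧ ((¬(2*x + 2*y < -17 ∨ 2*d + 3*y ≤ 0)) → y = -8)
Before skip: ((2*x + 2*y < -17 ∨ 2*d + 3*y ≤ 0) → 2*y = -4) ∧ ((¬(2*x + 2*y < -17 ∨ 2*d + 3*y ≤ 0)) → y = -8)
Answer: WP = ((2*x + 2*y < -17 ∨ 2*d + 3*y ≤ 0) → 2*y = -4) ∧ ((¬(2*x + 2*y < -17 ∨ 2*d + 3*y ≤ 0)) → y = -8)


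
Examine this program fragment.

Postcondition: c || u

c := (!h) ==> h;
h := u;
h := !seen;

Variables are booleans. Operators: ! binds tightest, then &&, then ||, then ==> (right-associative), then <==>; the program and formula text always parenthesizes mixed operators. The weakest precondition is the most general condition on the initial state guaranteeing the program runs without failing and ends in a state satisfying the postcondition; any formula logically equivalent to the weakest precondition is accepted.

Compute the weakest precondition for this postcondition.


Working backward. After the program, c || u must hold.
Before h := !seen: c || u
Before h := u: c || u
Before c := (!h) ==> h: ((!h) ==> h) || u
Answer: WP = ((!h) ==> h) || u


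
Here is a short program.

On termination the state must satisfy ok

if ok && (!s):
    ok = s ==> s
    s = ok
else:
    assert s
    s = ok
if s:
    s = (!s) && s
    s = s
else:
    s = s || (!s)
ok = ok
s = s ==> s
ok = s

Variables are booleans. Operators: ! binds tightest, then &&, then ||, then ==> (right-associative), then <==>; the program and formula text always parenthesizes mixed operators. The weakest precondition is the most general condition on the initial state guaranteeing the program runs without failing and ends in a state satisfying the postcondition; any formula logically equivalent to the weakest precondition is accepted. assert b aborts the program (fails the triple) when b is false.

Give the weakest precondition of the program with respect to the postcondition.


Working backward. After the program, ok must hold.
Before ok := s: s
Before s := s ==> s: true
Before ok := ok: true
Then branch requires true; else branch requires true.
Before the if: true
Then branch requires true; else branch requires s.
Before the if: (!(ok && (!s))) ==> s
Answer: WP = (!(ok && (!s))) ==> s


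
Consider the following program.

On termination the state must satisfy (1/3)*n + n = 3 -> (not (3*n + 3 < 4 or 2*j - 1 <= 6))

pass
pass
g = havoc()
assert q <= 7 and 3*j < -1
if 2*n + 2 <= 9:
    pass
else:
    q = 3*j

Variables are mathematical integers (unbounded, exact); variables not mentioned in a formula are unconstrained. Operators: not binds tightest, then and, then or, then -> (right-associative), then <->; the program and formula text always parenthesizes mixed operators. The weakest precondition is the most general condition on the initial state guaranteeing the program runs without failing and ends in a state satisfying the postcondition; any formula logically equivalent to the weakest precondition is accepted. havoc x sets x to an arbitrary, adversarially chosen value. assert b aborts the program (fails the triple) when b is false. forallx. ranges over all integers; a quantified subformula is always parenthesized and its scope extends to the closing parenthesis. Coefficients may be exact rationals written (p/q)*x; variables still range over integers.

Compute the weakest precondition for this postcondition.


Working backward. After the program, the postcondition (1/3)*n + n = 3 -> (not (3*n + 3 < 4 or 2*j - 1 <= 6)) must hold; in canonical form it is (4/3)*n = 3 -> (not (3*n < 1 or 2*j <= 7)).
Then branch requires (4/3)*n = 3 -> (not (3*n < 1 or 2*j <= 7)); else branch requires (4/3)*n = 3 -> (not (3*n < 1 or 2*j <= 7)).
Before the if: (2*n <= 7 -> ((4/3)*n = 3 -> (not (3*n < 1 or 2*j <= 7)))) and ((not (2*n <= 7)) -> ((4/3)*n = 3 -> (not (3*n < 1 or 2*j <= 7))))
Before assert q <= 7 and 3*j < -1: q <= 7 and 3*j < -1 and (2*n <= 7 -> ((4/3)*n = 3 -> (not (3*n < 1 or 2*j <= 7)))) and ((not (2*n <= 7)) -> ((4/3)*n = 3 -> (not (3*n < 1 or 2*j <= 7))))
Before havoc g: q <= 7 and 3*j < -1 and (2*n <= 7 -> ((4/3)*n = 3 -> (not (3*n < 1 or 2*j <= 7)))) and ((not (2*n <= 7)) -> ((4/3)*n = 3 -> (not (3*n < 1 or 2*j <= 7))))
Before skip: q <= 7 and 3*j < -1 and (2*n <= 7 -> ((4/3)*n = 3 -> (not (3*n < 1 or 2*j <= 7)))) and ((not (2*n <= 7)) -> ((4/3)*n = 3 -> (not (3*n < 1 or 2*j <= 7))))
Before skip: q <= 7 and 3*j < -1 and (2*n <= 7 -> ((4/3)*n = 3 -> (not (3*n < 1 or 2*j <= 7)))) and ((not (2*n <= 7)) -> ((4/3)*n = 3 -> (not (3*n < 1 or 2*j <= 7))))
Answer: WP = q <= 7 and 3*j < -1 and (2*n <= 7 -> ((4/3)*n = 3 -> (not (3*n < 1 or 2*j <= 7)))) and ((not (2*n <= 7)) -> ((4/3)*n = 3 -> (not (3*n < 1 or 2*j <= 7))))


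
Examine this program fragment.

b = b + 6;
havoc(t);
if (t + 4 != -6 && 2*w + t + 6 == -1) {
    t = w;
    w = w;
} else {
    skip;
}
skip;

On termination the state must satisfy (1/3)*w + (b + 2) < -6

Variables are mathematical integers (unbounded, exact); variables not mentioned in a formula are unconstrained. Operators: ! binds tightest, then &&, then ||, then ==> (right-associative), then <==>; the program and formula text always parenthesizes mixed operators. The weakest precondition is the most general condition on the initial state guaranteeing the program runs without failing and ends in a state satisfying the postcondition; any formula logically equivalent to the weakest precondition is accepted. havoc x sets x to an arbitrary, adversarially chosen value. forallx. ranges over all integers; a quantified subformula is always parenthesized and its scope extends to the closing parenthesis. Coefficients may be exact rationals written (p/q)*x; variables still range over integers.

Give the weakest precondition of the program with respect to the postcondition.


Working backward. After the program, the postcondition (1/3)*w + (b + 2) < -6 must hold; in canonical form it is b + (1/3)*w < -8.
Before skip: b + (1/3)*w < -8
Then branch requires b + (1/3)*w < -8; else branch requires b + (1/3)*w < -8.
Before the if: ((t != -10 && t + 2*w == -7) ==> b + (1/3)*w < -8) && ((!(t != -10 && t + 2*w == -7)) ==> b + (1/3)*w < -8)
Before havoc t: forall t_1. (((t_1 != -10 && t_1 + 2*w == -7) ==> b + (1/3)*w < -8) && ((!(t_1 != -10 && t_1 + 2*w == -7)) ==> b + (1/3)*w < -8))
Before b := b + 6: forall t_1. (((t_1 != -10 && t_1 + 2*w == -7) ==> b + (1/3)*w < -14) && ((!(t_1 != -10 && t_1 + 2*w == -7)) ==> b + (1/3)*w < -14))
Answer: WP = forall t_1. (((t_1 != -10 && t_1 + 2*w == -7) ==> b + (1/3)*w < -14) && ((!(t_1 != -10 && t_1 + 2*w == -7)) ==> b + (1/3)*w < -14))


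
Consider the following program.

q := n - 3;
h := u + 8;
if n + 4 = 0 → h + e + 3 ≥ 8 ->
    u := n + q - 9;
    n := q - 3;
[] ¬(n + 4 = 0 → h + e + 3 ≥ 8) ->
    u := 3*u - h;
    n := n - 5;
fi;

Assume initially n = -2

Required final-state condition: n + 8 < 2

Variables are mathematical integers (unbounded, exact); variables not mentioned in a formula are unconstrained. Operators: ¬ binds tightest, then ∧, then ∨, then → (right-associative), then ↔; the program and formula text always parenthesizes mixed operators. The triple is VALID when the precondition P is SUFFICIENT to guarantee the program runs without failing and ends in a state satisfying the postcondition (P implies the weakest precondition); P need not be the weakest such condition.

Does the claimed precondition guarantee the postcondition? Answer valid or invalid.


Working backward. After the program, the postcondition n + 8 < 2 must hold; in canonical form it is n < -6.
Then branch requires q < -3; else branch requires n < -1.
Before the if: ((n = -4 → e + h ≥ 5) → q < -3) ∧ ((¬(n = -4 → e + h ≥ 5)) → n < -1)
Before h := u + 8: ((n = -4 → e + u ≥ -3) → q < -3) ∧ ((¬(n = -4 → e + u ≥ -3)) → n < -1)
Before q := n - 3: ((n = -4 → e + u ≥ -3) → n < 0) ∧ ((¬(n = -4 → e + u ≥ -3)) → n < -1)
The weakest precondition is ((n = -4 → e + u ≥ -3) → n < 0) ∧ ((¬(n = -4 → e + u ≥ -3)) → n < -1).
Check whether n = -2 implies it.
Every state satisfying the precondition satisfies the weakest precondition: the implication holds.
Answer: valid


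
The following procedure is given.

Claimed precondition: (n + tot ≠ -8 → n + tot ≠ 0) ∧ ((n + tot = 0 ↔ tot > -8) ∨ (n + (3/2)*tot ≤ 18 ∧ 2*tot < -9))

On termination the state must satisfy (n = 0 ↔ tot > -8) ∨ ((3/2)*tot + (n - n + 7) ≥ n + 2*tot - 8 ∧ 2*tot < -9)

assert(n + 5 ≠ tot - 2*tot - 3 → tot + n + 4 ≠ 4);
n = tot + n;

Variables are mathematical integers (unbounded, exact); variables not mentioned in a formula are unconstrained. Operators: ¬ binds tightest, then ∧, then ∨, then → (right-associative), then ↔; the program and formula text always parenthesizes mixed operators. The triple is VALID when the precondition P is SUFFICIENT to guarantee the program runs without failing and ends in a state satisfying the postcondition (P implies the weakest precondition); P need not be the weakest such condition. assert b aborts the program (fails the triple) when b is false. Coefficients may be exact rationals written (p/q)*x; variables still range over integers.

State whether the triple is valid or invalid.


Working backward. After the program, the postcondition (n = 0 ↔ tot > -8) ∨ ((3/2)*tot + (n - n + 7) ≥ n + 2*tot - 8 ∧ 2*tot < -9) must hold; in canonical form it is (n = 0 ↔ tot > -8) ∨ (n + (1/2)*tot ≤ 15 ∧ 2*tot < -9).
Before n := tot + n: (n + tot = 0 ↔ tot > -8) ∨ (n + (3/2)*tot ≤ 15 ∧ 2*tot < -9)
Before assert n + 5 ≠ tot - 2*tot - 3 → tot + n + 4 ≠ 4: (n + tot ≠ -8 → n + tot ≠ 0) ∧ ((n + tot = 0 ↔ tot > -8) ∨ (n + (3/2)*tot ≤ 15 ∧ 2*tot < -9))
The weakest precondition is (n + tot ≠ -8 → n + tot ≠ 0) ∧ ((n + tot = 0 ↔ tot > -8) ∨ (n + (3/2)*tot ≤ 15 ∧ 2*tot < -9)).
Check whether (n + tot ≠ -8 → n + tot ≠ 0) ∧ ((n + tot = 0 ↔ tot > -8) ∨ (n + (3/2)*tot ≤ 18 ∧ 2*tot < -9)) implies it.
Countermodel: at the initial state n = 23, tot = -5, the precondition holds but the weakest precondition fails.
Answer: invalid


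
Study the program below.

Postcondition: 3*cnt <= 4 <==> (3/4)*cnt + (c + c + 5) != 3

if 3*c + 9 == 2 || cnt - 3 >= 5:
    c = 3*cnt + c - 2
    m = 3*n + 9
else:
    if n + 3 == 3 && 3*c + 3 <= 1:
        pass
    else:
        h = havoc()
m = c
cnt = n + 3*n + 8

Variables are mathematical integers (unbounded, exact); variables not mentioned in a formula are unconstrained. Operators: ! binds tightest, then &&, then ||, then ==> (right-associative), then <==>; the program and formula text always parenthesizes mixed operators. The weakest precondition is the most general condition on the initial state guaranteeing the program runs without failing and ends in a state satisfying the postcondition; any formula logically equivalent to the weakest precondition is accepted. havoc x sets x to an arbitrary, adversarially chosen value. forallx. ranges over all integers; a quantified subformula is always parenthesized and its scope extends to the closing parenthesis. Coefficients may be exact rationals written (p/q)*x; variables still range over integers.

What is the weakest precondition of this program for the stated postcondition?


Working backward. After the program, the postcondition 3*cnt <= 4 <==> (3/4)*cnt + (c + c + 5) != 3 must hold; in canonical form it is 3*cnt <= 4 <==> 2*c + (3/4)*cnt != -2.
Before cnt := n + 3*n + 8: 12*n <= -20 <==> 2*c + 3*n != -8
Before m := c: 12*n <= -20 <==> 2*c + 3*n != -8
Then branch requires 12*n <= -20 <==> 2*c + 6*cnt + 3*n != -4; else branch requires ((n == 0 && 3*c <= -2) ==> (12*n <= -20 <==> 2*c + 3*n != -8)) && ((!(n == 0 && 3*c <= -2)) ==> (12*n <= -20 <==> 2*c + 3*n != -8)).
Before the if: ((3*c == -7 || cnt >= 8) ==> (12*n <= -20 <==> 2*c + 6*cnt + 3*n != -4)) && ((!(3*c == -7 || cnt >= 8)) ==> (((n == 0 && 3*c <= -2) ==> (12*n <= -20 <==> 2*c + 3*n != -8)) && ((!(n == 0 && 3*c <= -2)) ==> (12*n <= -20 <==> 2*c + 3*n != -8))))
Answer: WP = ((3*c == -7 || cnt >= 8) ==> (12*n <= -20 <==> 2*c + 6*cnt + 3*n != -4)) && ((!(3*c == -7 || cnt >= 8)) ==> (((n == 0 && 3*c <= -2) ==> (12*n <= -20 <==> 2*c + 3*n != -8)) && ((!(n == 0 && 3*c <= -2)) ==> (12*n <= -20 <==> 2*c + 3*n != -8))))
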